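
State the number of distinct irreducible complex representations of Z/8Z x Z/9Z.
72

Details: The number of irreducible complex representations of a finite group equals its number of conjugacy classes. Z/8Z x Z/9Z is abelian of order 72, so every element is its own conjugacy class: 72 classes, so Z/8Z x Z/9Z (order 72) has exactly 72 irreducible complex representations.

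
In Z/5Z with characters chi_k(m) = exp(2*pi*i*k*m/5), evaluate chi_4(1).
chi_4(1) = zeta_5^4 = exp(-2*I*pi/5)

Solution. chi_4(1) = zeta_5^(4*1) = zeta_5^4. Since zeta_5^5 = 1, this equals zeta_5^4 = exp(2*pi*i*4/5) = exp(-2*I*pi/5).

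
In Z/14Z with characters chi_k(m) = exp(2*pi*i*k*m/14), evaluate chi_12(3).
chi_12(3) = zeta_14^36 = exp(-6*I*pi/7)

chi_12(3) = zeta_14^(12*3) = zeta_14^36. Since zeta_14^14 = 1, this equals zeta_14^8 = exp(2*pi*i*8/14) = exp(-6*I*pi/7).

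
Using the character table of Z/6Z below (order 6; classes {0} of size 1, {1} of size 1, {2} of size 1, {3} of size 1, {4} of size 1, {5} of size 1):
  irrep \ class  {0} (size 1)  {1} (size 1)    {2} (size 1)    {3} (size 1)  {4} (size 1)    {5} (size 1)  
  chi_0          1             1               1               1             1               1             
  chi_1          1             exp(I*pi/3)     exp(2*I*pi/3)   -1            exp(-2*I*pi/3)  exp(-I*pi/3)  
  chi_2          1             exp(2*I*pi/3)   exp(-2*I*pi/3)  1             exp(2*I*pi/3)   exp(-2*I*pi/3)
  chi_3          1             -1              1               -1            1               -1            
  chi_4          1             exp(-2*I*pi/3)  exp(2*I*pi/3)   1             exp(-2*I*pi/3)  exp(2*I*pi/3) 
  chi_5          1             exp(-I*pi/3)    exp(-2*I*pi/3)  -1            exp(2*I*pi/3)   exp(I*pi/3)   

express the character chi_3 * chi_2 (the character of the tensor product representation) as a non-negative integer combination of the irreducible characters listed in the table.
chi_3 tensor chi_2 = chi_5 (all other irreducibles have multiplicity 0).

Proof sketch: The character of a tensor product is the pointwise product (chi_3 * chi_2)(C) = chi_3(C) * chi_2(C):
  {0}: (1)*(1), {1}: (-1)*(exp(2*I*pi/3)), {2}: (1)*(exp(-2*I*pi/3)), {3}: (-1)*(1), {4}: (1)*(exp(2*I*pi/3)), {5}: (-1)*(exp(-2*I*pi/3))
so (chi_3 * chi_2) takes values
  {0} -> 1, {1} -> -exp(2*I*pi/3), {2} -> exp(-2*I*pi/3), {3} -> -1, {4} -> exp(2*I*pi/3), {5} -> -exp(-2*I*pi/3).
Now take the inner product of this character with each irreducible chi from the table, <chi_3*chi_2, chi> = (1/6) sum_C |C| (chi_3*chi_2)(C) conj(chi(C)):
  <chi_3*chi_2, chi_0> = (1/6)[1*(1)*conj(1) + 1*(-exp(2*I*pi/3))*conj(1) + 1*(exp(-2*I*pi/3))*conj(1) + 1*(-1)*conj(1) + 1*(exp(2*I*pi/3))*conj(1) + 1*(-exp(-2*I*pi/3))*conj(1)]
      = (1/6)[(1) + (-exp(2*I*pi/3)) + (exp(-2*I*pi/3)) + (-1) + (exp(2*I*pi/3)) + (-exp(-2*I*pi/3))] = 0/6 = 0
  <chi_3*chi_2, chi_1> = (1/6)[1*(1)*conj(1) + 1*(-exp(2*I*pi/3))*conj(exp(I*pi/3)) + 1*(exp(-2*I*pi/3))*conj(exp(2*I*pi/3)) + 1*(-1)*conj(-1) + 1*(exp(2*I*pi/3))*conj(exp(-2*I*pi/3)) + 1*(-exp(-2*I*pi/3))*conj(exp(-I*pi/3))]
      = (1/6)[(1) + (-exp(I*pi/3)) + (exp(2*I*pi/3)) + (1) + (exp(-2*I*pi/3)) + (-exp(-I*pi/3))] = 0/6 = 0
  <chi_3*chi_2, chi_2> = (1/6)[1*(1)*conj(1) + 1*(-exp(2*I*pi/3))*conj(exp(2*I*pi/3)) + 1*(exp(-2*I*pi/3))*conj(exp(-2*I*pi/3)) + 1*(-1)*conj(1) + 1*(exp(2*I*pi/3))*conj(exp(2*I*pi/3)) + 1*(-exp(-2*I*pi/3))*conj(exp(-2*I*pi/3))]
      = (1/6)[(1) + (-1) + (1) + (-1) + (1) + (-1)] = 0/6 = 0
  <chi_3*chi_2, chi_3> = (1/6)[1*(1)*conj(1) + 1*(-exp(2*I*pi/3))*conj(-1) + 1*(exp(-2*I*pi/3))*conj(1) + 1*(-1)*conj(-1) + 1*(exp(2*I*pi/3))*conj(1) + 1*(-exp(-2*I*pi/3))*conj(-1)]
      = (1/6)[(1) + (exp(2*I*pi/3)) + (exp(-2*I*pi/3)) + (1) + (exp(2*I*pi/3)) + (exp(-2*I*pi/3))] = 0/6 = 0
  <chi_3*chi_2, chi_4> = (1/6)[1*(1)*conj(1) + 1*(-exp(2*I*pi/3))*conj(exp(-2*I*pi/3)) + 1*(exp(-2*I*pi/3))*conj(exp(2*I*pi/3)) + 1*(-1)*conj(1) + 1*(exp(2*I*pi/3))*conj(exp(-2*I*pi/3)) + 1*(-exp(-2*I*pi/3))*conj(exp(2*I*pi/3))]
      = (1/6)[(1) + (-exp(-2*I*pi/3)) + (exp(2*I*pi/3)) + (-1) + (exp(-2*I*pi/3)) + (-exp(2*I*pi/3))] = 0/6 = 0
  <chi_3*chi_2, chi_5> = (1/6)[1*(1)*conj(1) + 1*(-exp(2*I*pi/3))*conj(exp(-I*pi/3)) + 1*(exp(-2*I*pi/3))*conj(exp(-2*I*pi/3)) + 1*(-1)*conj(-1) + 1*(exp(2*I*pi/3))*conj(exp(2*I*pi/3)) + 1*(-exp(-2*I*pi/3))*conj(exp(I*pi/3))]
      = (1/6)[(1) + (1) + (1) + (1) + (1) + (1)] = 6/6 = 1
(Exp terms are combined using exp(i*s)*conj(exp(i*t)) = exp(i*(s-t)), and sums of them are collapsed using the identity that for every m > 1 the m distinct m-th roots of unity sum to 0, e.g. 1 + exp(2*I*pi/3) + exp(-2*I*pi/3) = 0.)
Hence the multiplicities are chi_5: 1. Dimension check: dim(chi_3)*dim(chi_2) = 1*1 = 1 and sum (mult * dim) = 1*1 = 1.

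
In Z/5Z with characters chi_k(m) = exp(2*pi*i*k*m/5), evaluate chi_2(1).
chi_2(1) = zeta_5^2 = exp(4*I*pi/5)

Explanation: chi_2(1) = zeta_5^(2*1) = zeta_5^2. Since zeta_5^5 = 1, this equals zeta_5^2 = exp(2*pi*i*2/5) = exp(4*I*pi/5).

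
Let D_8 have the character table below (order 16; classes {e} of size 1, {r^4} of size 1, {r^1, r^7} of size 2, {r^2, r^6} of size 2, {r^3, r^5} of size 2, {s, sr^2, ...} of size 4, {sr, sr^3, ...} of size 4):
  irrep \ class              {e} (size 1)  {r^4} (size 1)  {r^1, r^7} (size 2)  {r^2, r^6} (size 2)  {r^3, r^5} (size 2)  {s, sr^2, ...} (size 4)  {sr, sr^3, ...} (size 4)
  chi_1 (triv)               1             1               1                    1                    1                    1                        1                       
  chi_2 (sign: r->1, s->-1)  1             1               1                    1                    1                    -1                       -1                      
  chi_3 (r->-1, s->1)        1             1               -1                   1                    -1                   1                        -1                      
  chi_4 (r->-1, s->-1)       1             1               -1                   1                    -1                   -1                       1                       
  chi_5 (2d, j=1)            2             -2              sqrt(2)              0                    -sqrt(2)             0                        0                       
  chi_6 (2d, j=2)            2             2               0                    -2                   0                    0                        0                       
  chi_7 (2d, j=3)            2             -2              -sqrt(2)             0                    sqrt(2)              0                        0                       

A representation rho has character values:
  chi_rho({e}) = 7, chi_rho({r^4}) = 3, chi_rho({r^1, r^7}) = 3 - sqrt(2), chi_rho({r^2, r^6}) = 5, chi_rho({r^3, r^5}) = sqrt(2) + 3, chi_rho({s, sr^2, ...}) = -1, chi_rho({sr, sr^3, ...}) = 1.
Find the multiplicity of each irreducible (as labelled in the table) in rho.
Multiplicities: chi_1: 2, chi_2: 2, chi_3: 0, chi_4: 1, chi_5: 0, chi_6: 0, chi_7: 1.

Details: Use <chi_rho, chi> = (1/|G|) sum_C |C| * chi_rho(C) * conj(chi(C)) with |G| = 16 for each irreducible chi in the table:
  <chi_rho, chi_1> = (1/16)[1*(7)*conj(1) + 1*(3)*conj(1) + 2*(3 - sqrt(2))*conj(1) + 2*(5)*conj(1) + 2*(sqrt(2) + 3)*conj(1) + 4*(-1)*conj(1) + 4*(1)*conj(1)]
      = (1/16)[(7) + (3) + (6 - 2*sqrt(2)) + (10) + (2*sqrt(2) + 6) + (-4) + (4)] = 32/16 = 2
  <chi_rho, chi_2> = (1/16)[1*(7)*conj(1) + 1*(3)*conj(1) + 2*(3 - sqrt(2))*conj(1) + 2*(5)*conj(1) + 2*(sqrt(2) + 3)*conj(1) + 4*(-1)*conj(-1) + 4*(1)*conj(-1)]
      = (1/16)[(7) + (3) + (6 - 2*sqrt(2)) + (10) + (2*sqrt(2) + 6) + (4) + (-4)] = 32/16 = 2
  <chi_rho, chi_3> = (1/16)[1*(7)*conj(1) + 1*(3)*conj(1) + 2*(3 - sqrt(2))*conj(-1) + 2*(5)*conj(1) + 2*(sqrt(2) + 3)*conj(-1) + 4*(-1)*conj(1) + 4*(1)*conj(-1)]
      = (1/16)[(7) + (3) + (-6 + 2*sqrt(2)) + (10) + (-6 - 2*sqrt(2)) + (-4) + (-4)] = 0/16 = 0
  <chi_rho, chi_4> = (1/16)[1*(7)*conj(1) + 1*(3)*conj(1) + 2*(3 - sqrt(2))*conj(-1) + 2*(5)*conj(1) + 2*(sqrt(2) + 3)*conj(-1) + 4*(-1)*conj(-1) + 4*(1)*conj(1)]
      = (1/16)[(7) + (3) + (-6 + 2*sqrt(2)) + (10) + (-6 - 2*sqrt(2)) + (4) + (4)] = 16/16 = 1
  <chi_rho, chi_5> = (1/16)[1*(7)*conj(2) + 1*(3)*conj(-2) + 2*(3 - sqrt(2))*conj(sqrt(2)) + 2*(5)*conj(0) + 2*(sqrt(2) + 3)*conj(-sqrt(2)) + 4*(-1)*conj(0) + 4*(1)*conj(0)]
      = (1/16)[(14) + (-6) + (-4 + 6*sqrt(2)) + (0) + (-6*sqrt(2) - 4) + (0) + (0)] = 0/16 = 0
  <chi_rho, chi_6> = (1/16)[1*(7)*conj(2) + 1*(3)*conj(2) + 2*(3 - sqrt(2))*conj(0) + 2*(5)*conj(-2) + 2*(sqrt(2) + 3)*conj(0) + 4*(-1)*conj(0) + 4*(1)*conj(0)]
      = (1/16)[(14) + (6) + (0) + (-20) + (0) + (0) + (0)] = 0/16 = 0
  <chi_rho, chi_7> = (1/16)[1*(7)*conj(2) + 1*(3)*conj(-2) + 2*(3 - sqrt(2))*conj(-sqrt(2)) + 2*(5)*conj(0) + 2*(sqrt(2) + 3)*conj(sqrt(2)) + 4*(-1)*conj(0) + 4*(1)*conj(0)]
      = (1/16)[(14) + (-6) + (4 - 6*sqrt(2)) + (0) + (4 + 6*sqrt(2)) + (0) + (0)] = 16/16 = 1
Dimension check: dim(rho) = sum (mult * dim) = 2*1 + 2*1 + 0*1 + 1*1 + 0*2 + 0*2 + 1*2 = 7 = chi_rho(e) = 7.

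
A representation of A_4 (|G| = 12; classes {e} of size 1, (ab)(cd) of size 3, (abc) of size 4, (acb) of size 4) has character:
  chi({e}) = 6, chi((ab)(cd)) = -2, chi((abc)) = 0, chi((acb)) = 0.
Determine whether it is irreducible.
Not irreducible (reducible): <chi, chi> = 4 > 1.

Why: <chi, chi> = (1/|G|) sum_C |C| * |chi(C)|^2 = (1/12)[1*|6|^2 + 3*|-2|^2 + 4*|0|^2 + 4*|0|^2]
  = (1/12)[(36) + (12) + (0) + (0)] = 48/12 = 4.
(Exp terms are combined using exp(i*s)*conj(exp(i*t)) = exp(i*(s-t)), and sums of them are collapsed using the identity that for every m > 1 the m distinct m-th roots of unity sum to 0, e.g. 1 + exp(2*I*pi/3) + exp(-2*I*pi/3) = 0.)
A character is irreducible iff <chi, chi> = 1, so this representation is reducible.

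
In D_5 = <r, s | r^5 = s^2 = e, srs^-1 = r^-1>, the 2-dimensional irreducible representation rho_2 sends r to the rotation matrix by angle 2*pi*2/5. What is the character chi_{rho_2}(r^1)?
chi_{rho_2}(r^1) = 2*cos(2*pi*2*1/5) = -sqrt(5)/2 - 1/2

Solution. rho_2(r^1) is rotation by angle 2*pi*2*1/5, whose trace is 2*cos(2*pi*2*1/5) = -sqrt(5)/2 - 1/2.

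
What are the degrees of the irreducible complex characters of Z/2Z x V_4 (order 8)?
Dimensions: 1, 1, 1, 1, 1, 1, 1, 1

Working: There are 8 irreducibles (= number of conjugacy classes). Their dimensions d_i satisfy sum d_i^2 = |G| = 8: 1 + 1 + 1 + 1 + 1 + 1 + 1 + 1 = 8. (For the product with Z/2Z: each of the 2 1-dim characters of Z/2Z tensors with each irrep of V_4, giving 2 copies of each V_4-dimension.)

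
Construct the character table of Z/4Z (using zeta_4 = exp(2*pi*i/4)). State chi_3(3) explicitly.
Character table of Z/4Z (irreps indexed chi_0,...,chi_3 with chi_k(m) = zeta_4^(k*m), zeta_4 = exp(2*pi*i/4)):
  irrep \ class  {0} (size 1)  {1} (size 1)  {2} (size 1)  {3} (size 1)
  chi_0          1             1             1             1           
  chi_1          1             I             -1            -I          
  chi_2          1             -1            1             -1          
  chi_3          1             -I            -1            I           

Spot check: chi_3(3) = zeta_4^(3*3) = zeta_4^9 = I.

Argument: Z/4Z is abelian, so all 4 irreducible complex representations are 1-dimensional. They are given by chi_k(m) = zeta_4^(k*m) for k = 0,...,3. Row orthogonality: sum_m chi_k(m) conj(chi_l(m)) = 4 * [k = l].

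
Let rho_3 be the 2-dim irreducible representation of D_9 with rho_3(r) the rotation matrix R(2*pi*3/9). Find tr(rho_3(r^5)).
chi_{rho_3}(r^5) = 2*cos(2*pi*3*5/9) = -1

Justification: rho_3(r^5) is rotation by angle 2*pi*3*5/9, whose trace is 2*cos(2*pi*3*5/9) = -1.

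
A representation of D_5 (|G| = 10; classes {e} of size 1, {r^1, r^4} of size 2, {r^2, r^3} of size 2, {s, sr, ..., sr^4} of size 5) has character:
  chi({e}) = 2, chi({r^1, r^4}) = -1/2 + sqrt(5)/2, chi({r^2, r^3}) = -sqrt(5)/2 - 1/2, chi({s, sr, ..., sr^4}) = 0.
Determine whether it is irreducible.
Irreducible: <chi, chi> = 1.

<chi, chi> = (1/|G|) sum_C |C| * |chi(C)|^2 = (1/10)[1*|2|^2 + 2*|-1/2 + sqrt(5)/2|^2 + 2*|-sqrt(5)/2 - 1/2|^2 + 5*|0|^2]
  = (1/10)[(4) + (3 - sqrt(5)) + (sqrt(5) + 3) + (0)] = 10/10 = 1.
A character is irreducible iff <chi, chi> = 1, so this representation is irreducible.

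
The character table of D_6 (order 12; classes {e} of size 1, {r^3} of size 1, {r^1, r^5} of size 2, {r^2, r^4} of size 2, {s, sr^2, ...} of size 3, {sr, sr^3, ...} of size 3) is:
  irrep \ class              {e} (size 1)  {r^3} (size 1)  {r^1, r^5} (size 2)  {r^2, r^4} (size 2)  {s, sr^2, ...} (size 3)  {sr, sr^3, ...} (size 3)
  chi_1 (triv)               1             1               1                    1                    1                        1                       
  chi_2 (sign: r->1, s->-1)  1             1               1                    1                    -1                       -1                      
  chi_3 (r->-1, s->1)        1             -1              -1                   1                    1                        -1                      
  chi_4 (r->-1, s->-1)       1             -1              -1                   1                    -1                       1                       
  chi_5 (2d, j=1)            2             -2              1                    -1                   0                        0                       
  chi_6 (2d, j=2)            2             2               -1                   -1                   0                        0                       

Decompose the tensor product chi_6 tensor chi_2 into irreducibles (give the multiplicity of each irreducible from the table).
chi_6 tensor chi_2 = chi_6 (all other irreducibles have multiplicity 0).

Justification: The character of a tensor product is the pointwise product (chi_6 * chi_2)(C) = chi_6(C) * chi_2(C):
  {e}: (2)*(1), {r^3}: (2)*(1), {r^1, r^5}: (-1)*(1), {r^2, r^4}: (-1)*(1), {s, sr^2, ...}: (0)*(-1), {sr, sr^3, ...}: (0)*(-1)
so (chi_6 * chi_2) takes values
  {e} -> 2, {r^3} -> 2, {r^1, r^5} -> -1, {r^2, r^4} -> -1, {s, sr^2, ...} -> 0, {sr, sr^3, ...} -> 0.
Now take the inner product of this character with each irreducible chi from the table, <chi_6*chi_2, chi> = (1/12) sum_C |C| (chi_6*chi_2)(C) conj(chi(C)):
  <chi_6*chi_2, chi_1> = (1/12)[1*(2)*conj(1) + 1*(2)*conj(1) + 2*(-1)*conj(1) + 2*(-1)*conj(1) + 3*(0)*conj(1) + 3*(0)*conj(1)]
      = (1/12)[(2) + (2) + (-2) + (-2) + (0) + (0)] = 0/12 = 0
  <chi_6*chi_2, chi_2> = (1/12)[1*(2)*conj(1) + 1*(2)*conj(1) + 2*(-1)*conj(1) + 2*(-1)*conj(1) + 3*(0)*conj(-1) + 3*(0)*conj(-1)]
      = (1/12)[(2) + (2) + (-2) + (-2) + (0) + (0)] = 0/12 = 0
  <chi_6*chi_2, chi_3> = (1/12)[1*(2)*conj(1) + 1*(2)*conj(-1) + 2*(-1)*conj(-1) + 2*(-1)*conj(1) + 3*(0)*conj(1) + 3*(0)*conj(-1)]
      = (1/12)[(2) + (-2) + (2) + (-2) + (0) + (0)] = 0/12 = 0
  <chi_6*chi_2, chi_4> = (1/12)[1*(2)*conj(1) + 1*(2)*conj(-1) + 2*(-1)*conj(-1) + 2*(-1)*conj(1) + 3*(0)*conj(-1) + 3*(0)*conj(1)]
      = (1/12)[(2) + (-2) + (2) + (-2) + (0) + (0)] = 0/12 = 0
  <chi_6*chi_2, chi_5> = (1/12)[1*(2)*conj(2) + 1*(2)*conj(-2) + 2*(-1)*conj(1) + 2*(-1)*conj(-1) + 3*(0)*conj(0) + 3*(0)*conj(0)]
      = (1/12)[(4) + (-4) + (-2) + (2) + (0) + (0)] = 0/12 = 0
  <chi_6*chi_2, chi_6> = (1/12)[1*(2)*conj(2) + 1*(2)*conj(2) + 2*(-1)*conj(-1) + 2*(-1)*conj(-1) + 3*(0)*conj(0) + 3*(0)*conj(0)]
      = (1/12)[(4) + (4) + (2) + (2) + (0) + (0)] = 12/12 = 1
Hence the multiplicities are chi_6: 1. Dimension check: dim(chi_6)*dim(chi_2) = 2*1 = 2 and sum (mult * dim) = 1*2 = 2.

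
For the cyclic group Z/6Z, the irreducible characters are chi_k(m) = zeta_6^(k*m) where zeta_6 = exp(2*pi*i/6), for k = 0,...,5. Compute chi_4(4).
chi_4(4) = zeta_6^16 = exp(-2*I*pi/3)

Derivation: chi_4(4) = zeta_6^(4*4) = zeta_6^16. Since zeta_6^6 = 1, this equals zeta_6^4 = exp(2*pi*i*4/6) = exp(-2*I*pi/3).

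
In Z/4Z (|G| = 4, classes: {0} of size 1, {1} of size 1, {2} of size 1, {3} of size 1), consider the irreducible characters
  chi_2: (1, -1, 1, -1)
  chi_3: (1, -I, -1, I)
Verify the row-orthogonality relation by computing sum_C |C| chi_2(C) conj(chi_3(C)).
Sum = 0; so <chi_2, chi_3> = 0 (distinct irreducibles are orthogonal).

Details: Compute term by term over conjugacy classes (|C| * chi_2(C) * conj(chi_3(C))):
  1*(1)*conj(1) + 1*(-1)*conj(-I) + 1*(1)*conj(-1) + 1*(-1)*conj(I)
  = (1) + (-I) + (-1) + (I)
  = 0.
(Exp terms are combined using exp(i*s)*conj(exp(i*t)) = exp(i*(s-t)), and sums of them are collapsed using the identity that for every m > 1 the m distinct m-th roots of unity sum to 0, e.g. 1 + exp(2*I*pi/3) + exp(-2*I*pi/3) = 0.)
Dividing by |G| = 4 gives 0/4 = 0, matching the row-orthogonality relation <chi_2, chi_3> = [chi_2 = chi_3].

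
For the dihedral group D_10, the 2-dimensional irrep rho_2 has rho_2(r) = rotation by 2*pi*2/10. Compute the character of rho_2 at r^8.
chi_{rho_2}(r^8) = 2*cos(2*pi*2*8/10) = -sqrt(5)/2 - 1/2

Argument: rho_2(r^8) is rotation by angle 2*pi*2*8/10, whose trace is 2*cos(2*pi*2*8/10) = -sqrt(5)/2 - 1/2.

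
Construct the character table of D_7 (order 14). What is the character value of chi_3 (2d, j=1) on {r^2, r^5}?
Conjugacy classes: {e} of size 1, {r^1, r^6} of size 2, {r^2, r^5} of size 2, {r^3, r^4} of size 2, {s, sr, ..., sr^6} of size 7.
Character table:
  irrep \ class              {e} (size 1)  {r^1, r^6} (size 2)  {r^2, r^5} (size 2)  {r^3, r^4} (size 2)  {s, sr, ..., sr^6} (size 7)
  chi_1 (triv)               1             1                    1                    1                    1                          
  chi_2 (sign: r->1, s->-1)  1             1                    1                    1                    -1                         
  chi_3 (2d, j=1)            2             2*cos(2*pi/7)        -2*cos(3*pi/7)       -2*cos(pi/7)         0                          
  chi_4 (2d, j=2)            2             -2*cos(3*pi/7)       -2*cos(pi/7)         2*cos(2*pi/7)        0                          
  chi_5 (2d, j=3)            2             -2*cos(pi/7)         2*cos(2*pi/7)        -2*cos(3*pi/7)       0                          

Spot check: chi_3 (2d, j=1) on {r^2, r^5} = -2*cos(3*pi/7).

Why: D_7 has order 2*7 = 14 with 5 conjugacy classes, hence 5 irreducibles. Sum of squared dims 1 + 1 + 4 + 4 + 4 = 14 = |G|. Linear characters come from the abelianisation; the 2-dimensional irreps have character r^k -> 2*cos(2*pi*j*k/7), reflections -> 0.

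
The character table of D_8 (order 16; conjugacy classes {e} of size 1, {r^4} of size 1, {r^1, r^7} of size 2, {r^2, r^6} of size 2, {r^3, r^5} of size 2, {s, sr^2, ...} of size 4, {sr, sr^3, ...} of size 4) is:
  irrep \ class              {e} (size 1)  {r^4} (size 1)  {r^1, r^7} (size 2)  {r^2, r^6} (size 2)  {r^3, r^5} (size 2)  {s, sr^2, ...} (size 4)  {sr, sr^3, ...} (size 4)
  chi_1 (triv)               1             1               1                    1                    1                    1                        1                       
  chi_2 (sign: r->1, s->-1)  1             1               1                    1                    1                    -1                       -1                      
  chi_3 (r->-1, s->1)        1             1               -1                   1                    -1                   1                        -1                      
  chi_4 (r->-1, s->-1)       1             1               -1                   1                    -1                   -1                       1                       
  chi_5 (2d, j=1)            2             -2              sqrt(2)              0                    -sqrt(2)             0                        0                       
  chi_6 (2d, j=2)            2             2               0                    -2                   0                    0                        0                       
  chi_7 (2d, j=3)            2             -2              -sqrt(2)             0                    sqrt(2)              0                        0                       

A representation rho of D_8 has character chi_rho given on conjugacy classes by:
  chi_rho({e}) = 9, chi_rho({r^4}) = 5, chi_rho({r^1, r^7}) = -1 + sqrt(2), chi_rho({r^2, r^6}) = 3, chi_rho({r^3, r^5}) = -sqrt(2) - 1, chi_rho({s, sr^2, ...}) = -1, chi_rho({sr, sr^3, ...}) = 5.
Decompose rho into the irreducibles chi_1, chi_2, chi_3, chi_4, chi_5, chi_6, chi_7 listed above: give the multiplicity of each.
Multiplicities: chi_1: 2, chi_2: 0, chi_3: 0, chi_4: 3, chi_5: 1, chi_6: 1, chi_7: 0.

Proof sketch: Use <chi_rho, chi> = (1/|G|) sum_C |C| * chi_rho(C) * conj(chi(C)) with |G| = 16 for each irreducible chi in the table:
  <chi_rho, chi_1> = (1/16)[1*(9)*conj(1) + 1*(5)*conj(1) + 2*(-1 + sqrt(2))*conj(1) + 2*(3)*conj(1) + 2*(-sqrt(2) - 1)*conj(1) + 4*(-1)*conj(1) + 4*(5)*conj(1)]
      = (1/16)[(9) + (5) + (-2 + 2*sqrt(2)) + (6) + (-2*sqrt(2) - 2) + (-4) + (20)] = 32/16 = 2
  <chi_rho, chi_2> = (1/16)[1*(9)*conj(1) + 1*(5)*conj(1) + 2*(-1 + sqrt(2))*conj(1) + 2*(3)*conj(1) + 2*(-sqrt(2) - 1)*conj(1) + 4*(-1)*conj(-1) + 4*(5)*conj(-1)]
      = (1/16)[(9) + (5) + (-2 + 2*sqrt(2)) + (6) + (-2*sqrt(2) - 2) + (4) + (-20)] = 0/16 = 0
  <chi_rho, chi_3> = (1/16)[1*(9)*conj(1) + 1*(5)*conj(1) + 2*(-1 + sqrt(2))*conj(-1) + 2*(3)*conj(1) + 2*(-sqrt(2) - 1)*conj(-1) + 4*(-1)*conj(1) + 4*(5)*conj(-1)]
      = (1/16)[(9) + (5) + (2 - 2*sqrt(2)) + (6) + (2 + 2*sqrt(2)) + (-4) + (-20)] = 0/16 = 0
  <chi_rho, chi_4> = (1/16)[1*(9)*conj(1) + 1*(5)*conj(1) + 2*(-1 + sqrt(2))*conj(-1) + 2*(3)*conj(1) + 2*(-sqrt(2) - 1)*conj(-1) + 4*(-1)*conj(-1) + 4*(5)*conj(1)]
      = (1/16)[(9) + (5) + (2 - 2*sqrt(2)) + (6) + (2 + 2*sqrt(2)) + (4) + (20)] = 48/16 = 3
  <chi_rho, chi_5> = (1/16)[1*(9)*conj(2) + 1*(5)*conj(-2) + 2*(-1 + sqrt(2))*conj(sqrt(2)) + 2*(3)*conj(0) + 2*(-sqrt(2) - 1)*conj(-sqrt(2)) + 4*(-1)*conj(0) + 4*(5)*conj(0)]
      = (1/16)[(18) + (-10) + (4 - 2*sqrt(2)) + (0) + (2*sqrt(2) + 4) + (0) + (0)] = 16/16 = 1
  <chi_rho, chi_6> = (1/16)[1*(9)*conj(2) + 1*(5)*conj(2) + 2*(-1 + sqrt(2))*conj(0) + 2*(3)*conj(-2) + 2*(-sqrt(2) - 1)*conj(0) + 4*(-1)*conj(0) + 4*(5)*conj(0)]
      = (1/16)[(18) + (10) + (0) + (-12) + (0) + (0) + (0)] = 16/16 = 1
  <chi_rho, chi_7> = (1/16)[1*(9)*conj(2) + 1*(5)*conj(-2) + 2*(-1 + sqrt(2))*conj(-sqrt(2)) + 2*(3)*conj(0) + 2*(-sqrt(2) - 1)*conj(sqrt(2)) + 4*(-1)*conj(0) + 4*(5)*conj(0)]
      = (1/16)[(18) + (-10) + (-4 + 2*sqrt(2)) + (0) + (-4 - 2*sqrt(2)) + (0) + (0)] = 0/16 = 0
Dimension check: dim(rho) = sum (mult * dim) = 2*1 + 0*1 + 0*1 + 3*1 + 1*2 + 1*2 + 0*2 = 9 = chi_rho(e) = 9.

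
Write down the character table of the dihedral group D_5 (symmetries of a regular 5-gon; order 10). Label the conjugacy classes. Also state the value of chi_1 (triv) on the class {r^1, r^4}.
Conjugacy classes: {e} of size 1, {r^1, r^4} of size 2, {r^2, r^3} of size 2, {s, sr, ..., sr^4} of size 5.
Character table:
  irrep \ class              {e} (size 1)  {r^1, r^4} (size 2)  {r^2, r^3} (size 2)  {s, sr, ..., sr^4} (size 5)
  chi_1 (triv)               1             1                    1                    1                          
  chi_2 (sign: r->1, s->-1)  1             1                    1                    -1                         
  chi_3 (2d, j=1)            2             -1/2 + sqrt(5)/2     -sqrt(5)/2 - 1/2     0                          
  chi_4 (2d, j=2)            2             -sqrt(5)/2 - 1/2     -1/2 + sqrt(5)/2     0                          

Spot check: chi_1 (triv) on {r^1, r^4} = 1.

Argument: D_5 has order 2*5 = 10 with 4 conjugacy classes, hence 4 irreducibles. Sum of squared dims 1 + 1 + 4 + 4 = 10 = |G|. Linear characters come from the abelianisation; the 2-dimensional irreps have character r^k -> 2*cos(2*pi*j*k/5), reflections -> 0.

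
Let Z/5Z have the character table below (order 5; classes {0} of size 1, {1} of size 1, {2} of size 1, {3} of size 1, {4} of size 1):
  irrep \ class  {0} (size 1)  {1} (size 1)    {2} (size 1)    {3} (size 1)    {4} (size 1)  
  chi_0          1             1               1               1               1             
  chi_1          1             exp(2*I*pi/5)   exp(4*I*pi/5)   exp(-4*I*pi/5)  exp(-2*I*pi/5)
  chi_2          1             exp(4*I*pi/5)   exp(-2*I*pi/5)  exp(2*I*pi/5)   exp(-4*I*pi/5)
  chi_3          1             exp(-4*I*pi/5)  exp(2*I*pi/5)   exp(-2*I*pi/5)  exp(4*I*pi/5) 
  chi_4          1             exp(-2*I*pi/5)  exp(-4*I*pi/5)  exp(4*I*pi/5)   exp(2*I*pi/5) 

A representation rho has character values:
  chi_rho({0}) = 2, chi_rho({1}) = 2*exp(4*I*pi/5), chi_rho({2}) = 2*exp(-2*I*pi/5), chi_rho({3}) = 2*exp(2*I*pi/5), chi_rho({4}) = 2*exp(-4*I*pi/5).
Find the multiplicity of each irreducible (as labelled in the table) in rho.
Multiplicities: chi_0: 0, chi_1: 0, chi_2: 2, chi_3: 0, chi_4: 0.

Details: Use <chi_rho, chi> = (1/|G|) sum_C |C| * chi_rho(C) * conj(chi(C)) with |G| = 5 for each irreducible chi in the table:
  <chi_rho, chi_0> = (1/5)[1*(2)*conj(1) + 1*(2*exp(4*I*pi/5))*conj(1) + 1*(2*exp(-2*I*pi/5))*conj(1) + 1*(2*exp(2*I*pi/5))*conj(1) + 1*(2*exp(-4*I*pi/5))*conj(1)]
      = (1/5)[(2) + (2*exp(4*I*pi/5)) + (2*exp(-2*I*pi/5)) + (2*exp(2*I*pi/5)) + (2*exp(-4*I*pi/5))] = 0/5 = 0
  <chi_rho, chi_1> = (1/5)[1*(2)*conj(1) + 1*(2*exp(4*I*pi/5))*conj(exp(2*I*pi/5)) + 1*(2*exp(-2*I*pi/5))*conj(exp(4*I*pi/5)) + 1*(2*exp(2*I*pi/5))*conj(exp(-4*I*pi/5)) + 1*(2*exp(-4*I*pi/5))*conj(exp(-2*I*pi/5))]
      = (1/5)[(2) + (2*exp(2*I*pi/5)) + (2*exp(4*I*pi/5)) + (2*exp(-4*I*pi/5)) + (2*exp(-2*I*pi/5))] = 0/5 = 0
  <chi_rho, chi_2> = (1/5)[1*(2)*conj(1) + 1*(2*exp(4*I*pi/5))*conj(exp(4*I*pi/5)) + 1*(2*exp(-2*I*pi/5))*conj(exp(-2*I*pi/5)) + 1*(2*exp(2*I*pi/5))*conj(exp(2*I*pi/5)) + 1*(2*exp(-4*I*pi/5))*conj(exp(-4*I*pi/5))]
      = (1/5)[(2) + (2) + (2) + (2) + (2)] = 10/5 = 2
  <chi_rho, chi_3> = (1/5)[1*(2)*conj(1) + 1*(2*exp(4*I*pi/5))*conj(exp(-4*I*pi/5)) + 1*(2*exp(-2*I*pi/5))*conj(exp(2*I*pi/5)) + 1*(2*exp(2*I*pi/5))*conj(exp(-2*I*pi/5)) + 1*(2*exp(-4*I*pi/5))*conj(exp(4*I*pi/5))]
      = (1/5)[(2) + (2*exp(-2*I*pi/5)) + (2*exp(-4*I*pi/5)) + (2*exp(4*I*pi/5)) + (2*exp(2*I*pi/5))] = 0/5 = 0
  <chi_rho, chi_4> = (1/5)[1*(2)*conj(1) + 1*(2*exp(4*I*pi/5))*conj(exp(-2*I*pi/5)) + 1*(2*exp(-2*I*pi/5))*conj(exp(-4*I*pi/5)) + 1*(2*exp(2*I*pi/5))*conj(exp(4*I*pi/5)) + 1*(2*exp(-4*I*pi/5))*conj(exp(2*I*pi/5))]
      = (1/5)[(2) + (2*exp(-4*I*pi/5)) + (2*exp(2*I*pi/5)) + (2*exp(-2*I*pi/5)) + (2*exp(4*I*pi/5))] = 0/5 = 0
(Exp terms are combined using exp(i*s)*conj(exp(i*t)) = exp(i*(s-t)), and sums of them are collapsed using the identity that for every m > 1 the m distinct m-th roots of unity sum to 0, e.g. 1 + exp(2*I*pi/3) + exp(-2*I*pi/3) = 0.)
Dimension check: dim(rho) = sum (mult * dim) = 0*1 + 0*1 + 2*1 + 0*1 + 0*1 = 2 = chi_rho(e) = 2.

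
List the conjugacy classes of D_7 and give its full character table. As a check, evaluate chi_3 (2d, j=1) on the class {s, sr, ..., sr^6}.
Conjugacy classes: {e} of size 1, {r^1, r^6} of size 2, {r^2, r^5} of size 2, {r^3, r^4} of size 2, {s, sr, ..., sr^6} of size 7.
Character table:
  irrep \ class              {e} (size 1)  {r^1, r^6} (size 2)  {r^2, r^5} (size 2)  {r^3, r^4} (size 2)  {s, sr, ..., sr^6} (size 7)
  chi_1 (triv)               1             1                    1                    1                    1                          
  chi_2 (sign: r->1, s->-1)  1             1                    1                    1                    -1                         
  chi_3 (2d, j=1)            2             2*cos(2*pi/7)        -2*cos(3*pi/7)       -2*cos(pi/7)         0                          
  chi_4 (2d, j=2)            2             -2*cos(3*pi/7)       -2*cos(pi/7)         2*cos(2*pi/7)        0                          
  chi_5 (2d, j=3)            2             -2*cos(pi/7)         2*cos(2*pi/7)        -2*cos(3*pi/7)       0                          

Spot check: chi_3 (2d, j=1) on {s, sr, ..., sr^6} = 0.

D_7 has order 2*7 = 14 with 5 conjugacy classes, hence 5 irreducibles. Sum of squared dims 1 + 1 + 4 + 4 + 4 = 14 = |G|. Linear characters come from the abelianisation; the 2-dimensional irreps have character r^k -> 2*cos(2*pi*j*k/7), reflections -> 0.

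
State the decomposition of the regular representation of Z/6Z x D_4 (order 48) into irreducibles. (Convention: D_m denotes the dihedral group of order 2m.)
Each irreducible V_i of dimension d_i appears with multiplicity d_i, i.e. rho_reg = (direct sum over all irreducibles V_i) d_i V_i. The irreducible dimensions for Z/6Z x D_4 are 1, 1, 1, 1, 1, 1, 1, 1, 1, 1, 1, 1, 1, 1, 1, 1, 1, 1, 1, 1, 1, 1, 1, 1, 2, 2, 2, 2, 2, 2: 24 irreducibles of dimension 1, each with multiplicity 1; 6 irreducibles of dimension 2, each with multiplicity 2. Total dimension 24*1*1 + 6*2*2 = 48 = |G|.

Why: General theorem: in the regular representation of a finite group G, each irreducible appears with multiplicity equal to its dimension. Check: dim(rho_reg) = sum d_i^2 = 1 + 1 + 1 + 1 + 1 + 1 + 1 + 1 + 1 + 1 + 1 + 1 + 1 + 1 + 1 + 1 + 1 + 1 + 1 + 1 + 1 + 1 + 1 + 1 + 4 + 4 + 4 + 4 + 4 + 4 = 48 = |G|.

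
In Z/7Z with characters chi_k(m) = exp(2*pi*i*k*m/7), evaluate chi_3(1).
chi_3(1) = zeta_7^3 = exp(6*I*pi/7)

Details: chi_3(1) = zeta_7^(3*1) = zeta_7^3. Since zeta_7^7 = 1, this equals zeta_7^3 = exp(2*pi*i*3/7) = exp(6*I*pi/7).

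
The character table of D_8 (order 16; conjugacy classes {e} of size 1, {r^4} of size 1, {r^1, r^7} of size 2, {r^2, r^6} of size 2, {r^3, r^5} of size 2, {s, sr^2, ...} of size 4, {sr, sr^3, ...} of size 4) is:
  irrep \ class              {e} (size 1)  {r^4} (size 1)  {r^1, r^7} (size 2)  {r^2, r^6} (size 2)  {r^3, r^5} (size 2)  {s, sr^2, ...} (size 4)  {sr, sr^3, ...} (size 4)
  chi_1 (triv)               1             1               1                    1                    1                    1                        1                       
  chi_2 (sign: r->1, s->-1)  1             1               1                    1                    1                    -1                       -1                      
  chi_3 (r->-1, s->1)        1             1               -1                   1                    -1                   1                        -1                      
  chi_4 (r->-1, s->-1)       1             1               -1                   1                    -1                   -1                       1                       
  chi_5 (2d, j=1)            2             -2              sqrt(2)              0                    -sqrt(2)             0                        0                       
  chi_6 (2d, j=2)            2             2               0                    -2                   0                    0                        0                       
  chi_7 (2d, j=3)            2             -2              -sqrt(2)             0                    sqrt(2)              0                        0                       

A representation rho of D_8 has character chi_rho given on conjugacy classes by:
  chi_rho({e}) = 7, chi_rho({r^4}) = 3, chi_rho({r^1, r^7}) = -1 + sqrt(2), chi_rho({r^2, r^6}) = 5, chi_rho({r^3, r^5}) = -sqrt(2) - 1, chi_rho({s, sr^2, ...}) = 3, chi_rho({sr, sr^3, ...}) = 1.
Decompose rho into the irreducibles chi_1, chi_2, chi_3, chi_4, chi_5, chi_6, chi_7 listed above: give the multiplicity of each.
Multiplicities: chi_1: 2, chi_2: 0, chi_3: 2, chi_4: 1, chi_5: 1, chi_6: 0, chi_7: 0.

Working: Use <chi_rho, chi> = (1/|G|) sum_C |C| * chi_rho(C) * conj(chi(C)) with |G| = 16 for each irreducible chi in the table:
  <chi_rho, chi_1> = (1/16)[1*(7)*conj(1) + 1*(3)*conj(1) + 2*(-1 + sqrt(2))*conj(1) + 2*(5)*conj(1) + 2*(-sqrt(2) - 1)*conj(1) + 4*(3)*conj(1) + 4*(1)*conj(1)]
      = (1/16)[(7) + (3) + (-2 + 2*sqrt(2)) + (10) + (-2*sqrt(2) - 2) + (12) + (4)] = 32/16 = 2
  <chi_rho, chi_2> = (1/16)[1*(7)*conj(1) + 1*(3)*conj(1) + 2*(-1 + sqrt(2))*conj(1) + 2*(5)*conj(1) + 2*(-sqrt(2) - 1)*conj(1) + 4*(3)*conj(-1) + 4*(1)*conj(-1)]
      = (1/16)[(7) + (3) + (-2 + 2*sqrt(2)) + (10) + (-2*sqrt(2) - 2) + (-12) + (-4)] = 0/16 = 0
  <chi_rho, chi_3> = (1/16)[1*(7)*conj(1) + 1*(3)*conj(1) + 2*(-1 + sqrt(2))*conj(-1) + 2*(5)*conj(1) + 2*(-sqrt(2) - 1)*conj(-1) + 4*(3)*conj(1) + 4*(1)*conj(-1)]
      = (1/16)[(7) + (3) + (2 - 2*sqrt(2)) + (10) + (2 + 2*sqrt(2)) + (12) + (-4)] = 32/16 = 2
  <chi_rho, chi_4> = (1/16)[1*(7)*conj(1) + 1*(3)*conj(1) + 2*(-1 + sqrt(2))*conj(-1) + 2*(5)*conj(1) + 2*(-sqrt(2) - 1)*conj(-1) + 4*(3)*conj(-1) + 4*(1)*conj(1)]
      = (1/16)[(7) + (3) + (2 - 2*sqrt(2)) + (10) + (2 + 2*sqrt(2)) + (-12) + (4)] = 16/16 = 1
  <chi_rho, chi_5> = (1/16)[1*(7)*conj(2) + 1*(3)*conj(-2) + 2*(-1 + sqrt(2))*conj(sqrt(2)) + 2*(5)*conj(0) + 2*(-sqrt(2) - 1)*conj(-sqrt(2)) + 4*(3)*conj(0) + 4*(1)*conj(0)]
      = (1/16)[(14) + (-6) + (4 - 2*sqrt(2)) + (0) + (2*sqrt(2) + 4) + (0) + (0)] = 16/16 = 1
  <chi_rho, chi_6> = (1/16)[1*(7)*conj(2) + 1*(3)*conj(2) + 2*(-1 + sqrt(2))*conj(0) + 2*(5)*conj(-2) + 2*(-sqrt(2) - 1)*conj(0) + 4*(3)*conj(0) + 4*(1)*conj(0)]
      = (1/16)[(14) + (6) + (0) + (-20) + (0) + (0) + (0)] = 0/16 = 0
  <chi_rho, chi_7> = (1/16)[1*(7)*conj(2) + 1*(3)*conj(-2) + 2*(-1 + sqrt(2))*conj(-sqrt(2)) + 2*(5)*conj(0) + 2*(-sqrt(2) - 1)*conj(sqrt(2)) + 4*(3)*conj(0) + 4*(1)*conj(0)]
      = (1/16)[(14) + (-6) + (-4 + 2*sqrt(2)) + (0) + (-4 - 2*sqrt(2)) + (0) + (0)] = 0/16 = 0
Dimension check: dim(rho) = sum (mult * dim) = 2*1 + 0*1 + 2*1 + 1*1 + 1*2 + 0*2 + 0*2 = 7 = chi_rho(e) = 7.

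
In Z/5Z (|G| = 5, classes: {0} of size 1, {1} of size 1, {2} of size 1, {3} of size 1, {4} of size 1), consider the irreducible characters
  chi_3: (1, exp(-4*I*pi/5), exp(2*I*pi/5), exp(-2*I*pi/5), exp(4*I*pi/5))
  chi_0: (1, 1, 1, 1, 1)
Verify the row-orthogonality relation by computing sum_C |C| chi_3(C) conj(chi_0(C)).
Sum = 0; so <chi_3, chi_0> = 0 (distinct irreducibles are orthogonal).

Working: Compute term by term over conjugacy classes (|C| * chi_3(C) * conj(chi_0(C))):
  1*(1)*conj(1) + 1*(exp(-4*I*pi/5))*conj(1) + 1*(exp(2*I*pi/5))*conj(1) + 1*(exp(-2*I*pi/5))*conj(1) + 1*(exp(4*I*pi/5))*conj(1)
  = (1) + (exp(-4*I*pi/5)) + (exp(2*I*pi/5)) + (exp(-2*I*pi/5)) + (exp(4*I*pi/5))
  = 0.
(Exp terms are combined using exp(i*s)*conj(exp(i*t)) = exp(i*(s-t)), and sums of them are collapsed using the identity that for every m > 1 the m distinct m-th roots of unity sum to 0, e.g. 1 + exp(2*I*pi/3) + exp(-2*I*pi/3) = 0.)
Dividing by |G| = 5 gives 0/5 = 0, matching the row-orthogonality relation <chi_3, chi_0> = [chi_3 = chi_0].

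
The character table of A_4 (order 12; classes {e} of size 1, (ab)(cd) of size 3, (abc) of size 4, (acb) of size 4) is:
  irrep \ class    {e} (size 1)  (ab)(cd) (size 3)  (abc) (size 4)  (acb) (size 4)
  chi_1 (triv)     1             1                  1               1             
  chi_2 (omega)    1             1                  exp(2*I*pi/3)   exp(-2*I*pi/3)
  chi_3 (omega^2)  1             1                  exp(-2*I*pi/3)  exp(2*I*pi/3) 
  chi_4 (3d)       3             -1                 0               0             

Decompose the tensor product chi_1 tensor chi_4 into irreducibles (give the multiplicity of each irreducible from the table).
chi_1 tensor chi_4 = chi_4 (all other irreducibles have multiplicity 0).

The character of a tensor product is the pointwise product (chi_1 * chi_4)(C) = chi_1(C) * chi_4(C):
  {e}: (1)*(3), (ab)(cd): (1)*(-1), (abc): (1)*(0), (acb): (1)*(0)
so (chi_1 * chi_4) takes values
  {e} -> 3, (ab)(cd) -> -1, (abc) -> 0, (acb) -> 0.
Now take the inner product of this character with each irreducible chi from the table, <chi_1*chi_4, chi> = (1/12) sum_C |C| (chi_1*chi_4)(C) conj(chi(C)):
  <chi_1*chi_4, chi_1> = (1/12)[1*(3)*conj(1) + 3*(-1)*conj(1) + 4*(0)*conj(1) + 4*(0)*conj(1)]
      = (1/12)[(3) + (-3) + (0) + (0)] = 0/12 = 0
  <chi_1*chi_4, chi_2> = (1/12)[1*(3)*conj(1) + 3*(-1)*conj(1) + 4*(0)*conj(exp(2*I*pi/3)) + 4*(0)*conj(exp(-2*I*pi/3))]
      = (1/12)[(3) + (-3) + (0) + (0)] = 0/12 = 0
  <chi_1*chi_4, chi_3> = (1/12)[1*(3)*conj(1) + 3*(-1)*conj(1) + 4*(0)*conj(exp(-2*I*pi/3)) + 4*(0)*conj(exp(2*I*pi/3))]
      = (1/12)[(3) + (-3) + (0) + (0)] = 0/12 = 0
  <chi_1*chi_4, chi_4> = (1/12)[1*(3)*conj(3) + 3*(-1)*conj(-1) + 4*(0)*conj(0) + 4*(0)*conj(0)]
      = (1/12)[(9) + (3) + (0) + (0)] = 12/12 = 1
(Exp terms are combined using exp(i*s)*conj(exp(i*t)) = exp(i*(s-t)), and sums of them are collapsed using the identity that for every m > 1 the m distinct m-th roots of unity sum to 0, e.g. 1 + exp(2*I*pi/3) + exp(-2*I*pi/3) = 0.)
Hence the multiplicities are chi_4: 1. Dimension check: dim(chi_1)*dim(chi_4) = 1*3 = 3 and sum (mult * dim) = 1*3 = 3.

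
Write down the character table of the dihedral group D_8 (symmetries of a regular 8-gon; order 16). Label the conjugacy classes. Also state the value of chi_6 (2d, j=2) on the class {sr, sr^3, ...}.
Conjugacy classes: {e} of size 1, {r^4} of size 1, {r^1, r^7} of size 2, {r^2, r^6} of size 2, {r^3, r^5} of size 2, {s, sr^2, ...} of size 4, {sr, sr^3, ...} of size 4.
Character table:
  irrep \ class              {e} (size 1)  {r^4} (size 1)  {r^1, r^7} (size 2)  {r^2, r^6} (size 2)  {r^3, r^5} (size 2)  {s, sr^2, ...} (size 4)  {sr, sr^3, ...} (size 4)
  chi_1 (triv)               1             1               1                    1                    1                    1                        1                       
  chi_2 (sign: r->1, s->-1)  1             1               1                    1                    1                    -1                       -1                      
  chi_3 (r->-1, s->1)        1             1               -1                   1                    -1                   1                        -1                      
  chi_4 (r->-1, s->-1)       1             1               -1                   1                    -1                   -1                       1                       
  chi_5 (2d, j=1)            2             -2              sqrt(2)              0                    -sqrt(2)             0                        0                       
  chi_6 (2d, j=2)            2             2               0                    -2                   0                    0                        0                       
  chi_7 (2d, j=3)            2             -2              -sqrt(2)             0                    sqrt(2)              0                        0                       

Spot check: chi_6 (2d, j=2) on {sr, sr^3, ...} = 0.

Justification: D_8 has order 2*8 = 16 with 7 conjugacy classes, hence 7 irreducibles. Sum of squared dims 1 + 1 + 1 + 1 + 4 + 4 + 4 = 16 = |G|. Linear characters come from the abelianisation; the 2-dimensional irreps have character r^k -> 2*cos(2*pi*j*k/8), reflections -> 0.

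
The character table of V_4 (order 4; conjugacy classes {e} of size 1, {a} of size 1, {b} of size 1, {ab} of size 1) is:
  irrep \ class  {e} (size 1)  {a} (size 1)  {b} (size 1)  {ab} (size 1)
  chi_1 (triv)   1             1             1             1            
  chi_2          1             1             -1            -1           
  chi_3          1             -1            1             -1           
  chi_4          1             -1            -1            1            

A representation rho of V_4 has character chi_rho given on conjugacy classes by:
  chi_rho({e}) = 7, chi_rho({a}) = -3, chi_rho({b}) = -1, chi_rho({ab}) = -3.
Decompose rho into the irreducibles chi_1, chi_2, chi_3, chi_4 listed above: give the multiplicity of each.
Multiplicities: chi_1: 0, chi_2: 2, chi_3: 3, chi_4: 2.

Proof sketch: Use <chi_rho, chi> = (1/|G|) sum_C |C| * chi_rho(C) * conj(chi(C)) with |G| = 4 for each irreducible chi in the table:
  <chi_rho, chi_1> = (1/4)[1*(7)*conj(1) + 1*(-3)*conj(1) + 1*(-1)*conj(1) + 1*(-3)*conj(1)]
      = (1/4)[(7) + (-3) + (-1) + (-3)] = 0/4 = 0
  <chi_rho, chi_2> = (1/4)[1*(7)*conj(1) + 1*(-3)*conj(1) + 1*(-1)*conj(-1) + 1*(-3)*conj(-1)]
      = (1/4)[(7) + (-3) + (1) + (3)] = 8/4 = 2
  <chi_rho, chi_3> = (1/4)[1*(7)*conj(1) + 1*(-3)*conj(-1) + 1*(-1)*conj(1) + 1*(-3)*conj(-1)]
      = (1/4)[(7) + (3) + (-1) + (3)] = 12/4 = 3
  <chi_rho, chi_4> = (1/4)[1*(7)*conj(1) + 1*(-3)*conj(-1) + 1*(-1)*conj(-1) + 1*(-3)*conj(1)]
      = (1/4)[(7) + (3) + (1) + (-3)] = 8/4 = 2
Dimension check: dim(rho) = sum (mult * dim) = 0*1 + 2*1 + 3*1 + 2*1 = 7 = chi_rho(e) = 7.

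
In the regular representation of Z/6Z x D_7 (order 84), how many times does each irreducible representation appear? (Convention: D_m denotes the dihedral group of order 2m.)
Each irreducible V_i of dimension d_i appears with multiplicity d_i, i.e. rho_reg = (direct sum over all irreducibles V_i) d_i V_i. The irreducible dimensions for Z/6Z x D_7 are 1, 1, 1, 1, 1, 1, 1, 1, 1, 1, 1, 1, 2, 2, 2, 2, 2, 2, 2, 2, 2, 2, 2, 2, 2, 2, 2, 2, 2, 2: 12 irreducibles of dimension 1, each with multiplicity 1; 18 irreducibles of dimension 2, each with multiplicity 2. Total dimension 12*1*1 + 18*2*2 = 84 = |G|.

Working: General theorem: in the regular representation of a finite group G, each irreducible appears with multiplicity equal to its dimension. Check: dim(rho_reg) = sum d_i^2 = 1 + 1 + 1 + 1 + 1 + 1 + 1 + 1 + 1 + 1 + 1 + 1 + 4 + 4 + 4 + 4 + 4 + 4 + 4 + 4 + 4 + 4 + 4 + 4 + 4 + 4 + 4 + 4 + 4 + 4 = 84 = |G|.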